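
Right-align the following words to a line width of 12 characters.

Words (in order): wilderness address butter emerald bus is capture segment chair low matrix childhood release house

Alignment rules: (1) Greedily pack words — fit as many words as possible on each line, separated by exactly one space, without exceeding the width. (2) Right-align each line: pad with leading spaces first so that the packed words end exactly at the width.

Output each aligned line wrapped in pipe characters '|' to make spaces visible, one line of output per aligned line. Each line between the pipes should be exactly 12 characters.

Line 1: ['wilderness'] (min_width=10, slack=2)
Line 2: ['address'] (min_width=7, slack=5)
Line 3: ['butter'] (min_width=6, slack=6)
Line 4: ['emerald', 'bus'] (min_width=11, slack=1)
Line 5: ['is', 'capture'] (min_width=10, slack=2)
Line 6: ['segment'] (min_width=7, slack=5)
Line 7: ['chair', 'low'] (min_width=9, slack=3)
Line 8: ['matrix'] (min_width=6, slack=6)
Line 9: ['childhood'] (min_width=9, slack=3)
Line 10: ['release'] (min_width=7, slack=5)
Line 11: ['house'] (min_width=5, slack=7)

Answer: |  wilderness|
|     address|
|      butter|
| emerald bus|
|  is capture|
|     segment|
|   chair low|
|      matrix|
|   childhood|
|     release|
|       house|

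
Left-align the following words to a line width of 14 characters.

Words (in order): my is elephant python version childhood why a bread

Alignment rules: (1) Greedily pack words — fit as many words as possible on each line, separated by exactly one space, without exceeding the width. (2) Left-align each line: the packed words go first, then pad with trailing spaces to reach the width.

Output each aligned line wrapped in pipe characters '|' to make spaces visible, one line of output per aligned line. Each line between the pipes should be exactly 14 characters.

Answer: |my is elephant|
|python version|
|childhood why |
|a bread       |

Derivation:
Line 1: ['my', 'is', 'elephant'] (min_width=14, slack=0)
Line 2: ['python', 'version'] (min_width=14, slack=0)
Line 3: ['childhood', 'why'] (min_width=13, slack=1)
Line 4: ['a', 'bread'] (min_width=7, slack=7)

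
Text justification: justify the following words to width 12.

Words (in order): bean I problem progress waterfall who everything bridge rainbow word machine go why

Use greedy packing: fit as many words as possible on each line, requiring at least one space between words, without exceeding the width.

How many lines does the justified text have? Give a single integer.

Line 1: ['bean', 'I'] (min_width=6, slack=6)
Line 2: ['problem'] (min_width=7, slack=5)
Line 3: ['progress'] (min_width=8, slack=4)
Line 4: ['waterfall'] (min_width=9, slack=3)
Line 5: ['who'] (min_width=3, slack=9)
Line 6: ['everything'] (min_width=10, slack=2)
Line 7: ['bridge'] (min_width=6, slack=6)
Line 8: ['rainbow', 'word'] (min_width=12, slack=0)
Line 9: ['machine', 'go'] (min_width=10, slack=2)
Line 10: ['why'] (min_width=3, slack=9)
Total lines: 10

Answer: 10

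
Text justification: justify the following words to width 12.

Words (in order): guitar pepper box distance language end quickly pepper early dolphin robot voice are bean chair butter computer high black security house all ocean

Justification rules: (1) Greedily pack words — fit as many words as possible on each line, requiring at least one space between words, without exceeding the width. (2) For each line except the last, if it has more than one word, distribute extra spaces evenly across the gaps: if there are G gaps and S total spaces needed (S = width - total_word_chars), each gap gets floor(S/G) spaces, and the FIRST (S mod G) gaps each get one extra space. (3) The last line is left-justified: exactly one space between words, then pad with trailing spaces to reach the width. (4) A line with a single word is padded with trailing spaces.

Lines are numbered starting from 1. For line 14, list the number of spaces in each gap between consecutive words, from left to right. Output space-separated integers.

Answer: 4

Derivation:
Line 1: ['guitar'] (min_width=6, slack=6)
Line 2: ['pepper', 'box'] (min_width=10, slack=2)
Line 3: ['distance'] (min_width=8, slack=4)
Line 4: ['language', 'end'] (min_width=12, slack=0)
Line 5: ['quickly'] (min_width=7, slack=5)
Line 6: ['pepper', 'early'] (min_width=12, slack=0)
Line 7: ['dolphin'] (min_width=7, slack=5)
Line 8: ['robot', 'voice'] (min_width=11, slack=1)
Line 9: ['are', 'bean'] (min_width=8, slack=4)
Line 10: ['chair', 'butter'] (min_width=12, slack=0)
Line 11: ['computer'] (min_width=8, slack=4)
Line 12: ['high', 'black'] (min_width=10, slack=2)
Line 13: ['security'] (min_width=8, slack=4)
Line 14: ['house', 'all'] (min_width=9, slack=3)
Line 15: ['ocean'] (min_width=5, slack=7)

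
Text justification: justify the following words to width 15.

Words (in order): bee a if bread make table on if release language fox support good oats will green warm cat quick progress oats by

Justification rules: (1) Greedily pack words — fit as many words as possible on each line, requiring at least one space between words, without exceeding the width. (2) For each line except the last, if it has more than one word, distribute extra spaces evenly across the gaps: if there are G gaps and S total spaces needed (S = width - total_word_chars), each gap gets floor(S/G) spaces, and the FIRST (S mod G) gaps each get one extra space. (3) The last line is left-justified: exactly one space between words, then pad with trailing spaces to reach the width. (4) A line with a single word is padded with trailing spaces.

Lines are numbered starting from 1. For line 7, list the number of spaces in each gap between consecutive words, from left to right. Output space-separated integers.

Line 1: ['bee', 'a', 'if', 'bread'] (min_width=14, slack=1)
Line 2: ['make', 'table', 'on'] (min_width=13, slack=2)
Line 3: ['if', 'release'] (min_width=10, slack=5)
Line 4: ['language', 'fox'] (min_width=12, slack=3)
Line 5: ['support', 'good'] (min_width=12, slack=3)
Line 6: ['oats', 'will', 'green'] (min_width=15, slack=0)
Line 7: ['warm', 'cat', 'quick'] (min_width=14, slack=1)
Line 8: ['progress', 'oats'] (min_width=13, slack=2)
Line 9: ['by'] (min_width=2, slack=13)

Answer: 2 1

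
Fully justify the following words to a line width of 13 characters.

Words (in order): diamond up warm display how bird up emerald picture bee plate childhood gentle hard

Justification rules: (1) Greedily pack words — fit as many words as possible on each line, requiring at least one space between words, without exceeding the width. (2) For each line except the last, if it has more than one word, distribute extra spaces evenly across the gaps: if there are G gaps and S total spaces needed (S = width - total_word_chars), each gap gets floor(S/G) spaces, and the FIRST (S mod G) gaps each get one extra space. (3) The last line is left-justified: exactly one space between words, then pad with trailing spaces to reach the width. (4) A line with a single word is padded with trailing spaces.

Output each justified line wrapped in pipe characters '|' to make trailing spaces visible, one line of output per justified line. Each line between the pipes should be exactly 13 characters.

Answer: |diamond    up|
|warm  display|
|how  bird  up|
|emerald      |
|picture   bee|
|plate        |
|childhood    |
|gentle hard  |

Derivation:
Line 1: ['diamond', 'up'] (min_width=10, slack=3)
Line 2: ['warm', 'display'] (min_width=12, slack=1)
Line 3: ['how', 'bird', 'up'] (min_width=11, slack=2)
Line 4: ['emerald'] (min_width=7, slack=6)
Line 5: ['picture', 'bee'] (min_width=11, slack=2)
Line 6: ['plate'] (min_width=5, slack=8)
Line 7: ['childhood'] (min_width=9, slack=4)
Line 8: ['gentle', 'hard'] (min_width=11, slack=2)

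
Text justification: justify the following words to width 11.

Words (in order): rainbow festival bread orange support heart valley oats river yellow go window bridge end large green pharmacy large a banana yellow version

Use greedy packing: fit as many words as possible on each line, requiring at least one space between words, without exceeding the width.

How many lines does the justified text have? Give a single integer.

Answer: 17

Derivation:
Line 1: ['rainbow'] (min_width=7, slack=4)
Line 2: ['festival'] (min_width=8, slack=3)
Line 3: ['bread'] (min_width=5, slack=6)
Line 4: ['orange'] (min_width=6, slack=5)
Line 5: ['support'] (min_width=7, slack=4)
Line 6: ['heart'] (min_width=5, slack=6)
Line 7: ['valley', 'oats'] (min_width=11, slack=0)
Line 8: ['river'] (min_width=5, slack=6)
Line 9: ['yellow', 'go'] (min_width=9, slack=2)
Line 10: ['window'] (min_width=6, slack=5)
Line 11: ['bridge', 'end'] (min_width=10, slack=1)
Line 12: ['large', 'green'] (min_width=11, slack=0)
Line 13: ['pharmacy'] (min_width=8, slack=3)
Line 14: ['large', 'a'] (min_width=7, slack=4)
Line 15: ['banana'] (min_width=6, slack=5)
Line 16: ['yellow'] (min_width=6, slack=5)
Line 17: ['version'] (min_width=7, slack=4)
Total lines: 17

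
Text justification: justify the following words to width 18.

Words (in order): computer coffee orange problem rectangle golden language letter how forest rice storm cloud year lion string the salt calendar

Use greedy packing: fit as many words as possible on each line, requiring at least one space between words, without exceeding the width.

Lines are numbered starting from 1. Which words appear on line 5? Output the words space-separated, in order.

Line 1: ['computer', 'coffee'] (min_width=15, slack=3)
Line 2: ['orange', 'problem'] (min_width=14, slack=4)
Line 3: ['rectangle', 'golden'] (min_width=16, slack=2)
Line 4: ['language', 'letter'] (min_width=15, slack=3)
Line 5: ['how', 'forest', 'rice'] (min_width=15, slack=3)
Line 6: ['storm', 'cloud', 'year'] (min_width=16, slack=2)
Line 7: ['lion', 'string', 'the'] (min_width=15, slack=3)
Line 8: ['salt', 'calendar'] (min_width=13, slack=5)

Answer: how forest rice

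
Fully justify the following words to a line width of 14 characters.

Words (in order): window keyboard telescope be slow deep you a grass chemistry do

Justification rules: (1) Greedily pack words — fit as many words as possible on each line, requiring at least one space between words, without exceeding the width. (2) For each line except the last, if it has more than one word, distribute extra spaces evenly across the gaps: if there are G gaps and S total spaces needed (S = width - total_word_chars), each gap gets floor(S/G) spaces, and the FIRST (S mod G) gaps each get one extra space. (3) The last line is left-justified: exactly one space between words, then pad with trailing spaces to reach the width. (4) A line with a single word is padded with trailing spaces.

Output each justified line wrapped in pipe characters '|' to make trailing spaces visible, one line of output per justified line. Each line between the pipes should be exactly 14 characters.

Line 1: ['window'] (min_width=6, slack=8)
Line 2: ['keyboard'] (min_width=8, slack=6)
Line 3: ['telescope', 'be'] (min_width=12, slack=2)
Line 4: ['slow', 'deep', 'you'] (min_width=13, slack=1)
Line 5: ['a', 'grass'] (min_width=7, slack=7)
Line 6: ['chemistry', 'do'] (min_width=12, slack=2)

Answer: |window        |
|keyboard      |
|telescope   be|
|slow  deep you|
|a        grass|
|chemistry do  |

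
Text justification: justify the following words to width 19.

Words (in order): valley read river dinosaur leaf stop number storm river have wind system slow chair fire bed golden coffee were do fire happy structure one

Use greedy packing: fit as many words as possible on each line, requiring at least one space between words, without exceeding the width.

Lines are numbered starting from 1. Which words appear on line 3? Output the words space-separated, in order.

Line 1: ['valley', 'read', 'river'] (min_width=17, slack=2)
Line 2: ['dinosaur', 'leaf', 'stop'] (min_width=18, slack=1)
Line 3: ['number', 'storm', 'river'] (min_width=18, slack=1)
Line 4: ['have', 'wind', 'system'] (min_width=16, slack=3)
Line 5: ['slow', 'chair', 'fire', 'bed'] (min_width=19, slack=0)
Line 6: ['golden', 'coffee', 'were'] (min_width=18, slack=1)
Line 7: ['do', 'fire', 'happy'] (min_width=13, slack=6)
Line 8: ['structure', 'one'] (min_width=13, slack=6)

Answer: number storm river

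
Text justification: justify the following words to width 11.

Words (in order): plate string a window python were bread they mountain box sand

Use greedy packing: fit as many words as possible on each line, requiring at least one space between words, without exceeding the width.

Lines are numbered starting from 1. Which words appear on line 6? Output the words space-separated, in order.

Line 1: ['plate'] (min_width=5, slack=6)
Line 2: ['string', 'a'] (min_width=8, slack=3)
Line 3: ['window'] (min_width=6, slack=5)
Line 4: ['python', 'were'] (min_width=11, slack=0)
Line 5: ['bread', 'they'] (min_width=10, slack=1)
Line 6: ['mountain'] (min_width=8, slack=3)
Line 7: ['box', 'sand'] (min_width=8, slack=3)

Answer: mountain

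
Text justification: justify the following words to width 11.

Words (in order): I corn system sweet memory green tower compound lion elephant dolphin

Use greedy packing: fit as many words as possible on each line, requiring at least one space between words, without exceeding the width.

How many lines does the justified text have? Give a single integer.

Answer: 9

Derivation:
Line 1: ['I', 'corn'] (min_width=6, slack=5)
Line 2: ['system'] (min_width=6, slack=5)
Line 3: ['sweet'] (min_width=5, slack=6)
Line 4: ['memory'] (min_width=6, slack=5)
Line 5: ['green', 'tower'] (min_width=11, slack=0)
Line 6: ['compound'] (min_width=8, slack=3)
Line 7: ['lion'] (min_width=4, slack=7)
Line 8: ['elephant'] (min_width=8, slack=3)
Line 9: ['dolphin'] (min_width=7, slack=4)
Total lines: 9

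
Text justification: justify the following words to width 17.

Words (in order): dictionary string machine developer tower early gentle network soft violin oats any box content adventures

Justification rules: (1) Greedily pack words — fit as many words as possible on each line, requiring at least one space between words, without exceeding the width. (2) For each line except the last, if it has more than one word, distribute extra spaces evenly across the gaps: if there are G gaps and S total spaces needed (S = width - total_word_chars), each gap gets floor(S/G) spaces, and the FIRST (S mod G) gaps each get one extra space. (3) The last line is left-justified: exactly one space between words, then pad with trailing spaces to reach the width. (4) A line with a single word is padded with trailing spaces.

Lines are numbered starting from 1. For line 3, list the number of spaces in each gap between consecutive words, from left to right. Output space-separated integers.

Line 1: ['dictionary', 'string'] (min_width=17, slack=0)
Line 2: ['machine', 'developer'] (min_width=17, slack=0)
Line 3: ['tower', 'early'] (min_width=11, slack=6)
Line 4: ['gentle', 'network'] (min_width=14, slack=3)
Line 5: ['soft', 'violin', 'oats'] (min_width=16, slack=1)
Line 6: ['any', 'box', 'content'] (min_width=15, slack=2)
Line 7: ['adventures'] (min_width=10, slack=7)

Answer: 7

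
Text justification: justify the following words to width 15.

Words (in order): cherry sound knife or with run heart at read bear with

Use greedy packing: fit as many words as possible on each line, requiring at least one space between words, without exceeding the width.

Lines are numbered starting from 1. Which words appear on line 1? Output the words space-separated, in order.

Answer: cherry sound

Derivation:
Line 1: ['cherry', 'sound'] (min_width=12, slack=3)
Line 2: ['knife', 'or', 'with'] (min_width=13, slack=2)
Line 3: ['run', 'heart', 'at'] (min_width=12, slack=3)
Line 4: ['read', 'bear', 'with'] (min_width=14, slack=1)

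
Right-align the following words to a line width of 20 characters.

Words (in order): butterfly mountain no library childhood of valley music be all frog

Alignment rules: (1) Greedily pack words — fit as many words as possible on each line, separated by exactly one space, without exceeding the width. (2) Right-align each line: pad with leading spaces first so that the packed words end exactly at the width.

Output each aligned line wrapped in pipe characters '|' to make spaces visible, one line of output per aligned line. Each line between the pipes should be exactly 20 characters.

Answer: |  butterfly mountain|
|no library childhood|
|  of valley music be|
|            all frog|

Derivation:
Line 1: ['butterfly', 'mountain'] (min_width=18, slack=2)
Line 2: ['no', 'library', 'childhood'] (min_width=20, slack=0)
Line 3: ['of', 'valley', 'music', 'be'] (min_width=18, slack=2)
Line 4: ['all', 'frog'] (min_width=8, slack=12)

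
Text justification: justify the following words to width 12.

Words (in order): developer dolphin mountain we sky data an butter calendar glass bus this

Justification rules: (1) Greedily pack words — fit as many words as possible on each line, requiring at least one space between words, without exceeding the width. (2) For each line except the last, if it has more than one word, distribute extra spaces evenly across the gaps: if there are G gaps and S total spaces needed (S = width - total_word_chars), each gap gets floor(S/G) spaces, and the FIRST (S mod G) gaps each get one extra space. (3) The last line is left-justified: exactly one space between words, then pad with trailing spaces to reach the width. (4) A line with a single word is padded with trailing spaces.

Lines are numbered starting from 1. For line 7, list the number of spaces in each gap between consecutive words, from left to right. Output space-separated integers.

Line 1: ['developer'] (min_width=9, slack=3)
Line 2: ['dolphin'] (min_width=7, slack=5)
Line 3: ['mountain', 'we'] (min_width=11, slack=1)
Line 4: ['sky', 'data', 'an'] (min_width=11, slack=1)
Line 5: ['butter'] (min_width=6, slack=6)
Line 6: ['calendar'] (min_width=8, slack=4)
Line 7: ['glass', 'bus'] (min_width=9, slack=3)
Line 8: ['this'] (min_width=4, slack=8)

Answer: 4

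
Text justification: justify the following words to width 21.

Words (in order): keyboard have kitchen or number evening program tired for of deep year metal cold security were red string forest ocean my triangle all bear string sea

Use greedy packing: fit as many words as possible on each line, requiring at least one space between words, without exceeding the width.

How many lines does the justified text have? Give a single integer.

Answer: 8

Derivation:
Line 1: ['keyboard', 'have', 'kitchen'] (min_width=21, slack=0)
Line 2: ['or', 'number', 'evening'] (min_width=17, slack=4)
Line 3: ['program', 'tired', 'for', 'of'] (min_width=20, slack=1)
Line 4: ['deep', 'year', 'metal', 'cold'] (min_width=20, slack=1)
Line 5: ['security', 'were', 'red'] (min_width=17, slack=4)
Line 6: ['string', 'forest', 'ocean'] (min_width=19, slack=2)
Line 7: ['my', 'triangle', 'all', 'bear'] (min_width=20, slack=1)
Line 8: ['string', 'sea'] (min_width=10, slack=11)
Total lines: 8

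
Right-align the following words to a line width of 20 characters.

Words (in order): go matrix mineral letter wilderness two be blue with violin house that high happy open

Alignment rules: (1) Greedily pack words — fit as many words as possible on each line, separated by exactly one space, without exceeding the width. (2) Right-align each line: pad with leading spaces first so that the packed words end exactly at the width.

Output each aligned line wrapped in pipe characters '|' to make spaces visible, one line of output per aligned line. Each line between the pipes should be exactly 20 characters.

Line 1: ['go', 'matrix', 'mineral'] (min_width=17, slack=3)
Line 2: ['letter', 'wilderness'] (min_width=17, slack=3)
Line 3: ['two', 'be', 'blue', 'with'] (min_width=16, slack=4)
Line 4: ['violin', 'house', 'that'] (min_width=17, slack=3)
Line 5: ['high', 'happy', 'open'] (min_width=15, slack=5)

Answer: |   go matrix mineral|
|   letter wilderness|
|    two be blue with|
|   violin house that|
|     high happy open|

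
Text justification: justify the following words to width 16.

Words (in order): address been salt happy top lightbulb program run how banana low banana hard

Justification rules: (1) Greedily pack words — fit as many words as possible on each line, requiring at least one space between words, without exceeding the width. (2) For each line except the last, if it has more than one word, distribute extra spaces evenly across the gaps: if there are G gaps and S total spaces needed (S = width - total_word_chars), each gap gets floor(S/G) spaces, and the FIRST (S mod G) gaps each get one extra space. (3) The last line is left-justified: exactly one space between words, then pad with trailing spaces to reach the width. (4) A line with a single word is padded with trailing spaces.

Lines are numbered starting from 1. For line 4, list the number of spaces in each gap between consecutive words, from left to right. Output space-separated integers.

Answer: 2 1

Derivation:
Line 1: ['address', 'been'] (min_width=12, slack=4)
Line 2: ['salt', 'happy', 'top'] (min_width=14, slack=2)
Line 3: ['lightbulb'] (min_width=9, slack=7)
Line 4: ['program', 'run', 'how'] (min_width=15, slack=1)
Line 5: ['banana', 'low'] (min_width=10, slack=6)
Line 6: ['banana', 'hard'] (min_width=11, slack=5)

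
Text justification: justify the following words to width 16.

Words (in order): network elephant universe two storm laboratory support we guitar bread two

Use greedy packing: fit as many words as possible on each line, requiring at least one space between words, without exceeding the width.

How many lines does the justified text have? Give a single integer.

Answer: 5

Derivation:
Line 1: ['network', 'elephant'] (min_width=16, slack=0)
Line 2: ['universe', 'two'] (min_width=12, slack=4)
Line 3: ['storm', 'laboratory'] (min_width=16, slack=0)
Line 4: ['support', 'we'] (min_width=10, slack=6)
Line 5: ['guitar', 'bread', 'two'] (min_width=16, slack=0)
Total lines: 5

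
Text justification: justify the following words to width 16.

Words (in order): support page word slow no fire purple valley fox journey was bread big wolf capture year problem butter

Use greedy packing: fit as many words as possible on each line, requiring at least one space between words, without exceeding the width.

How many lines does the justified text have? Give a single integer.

Answer: 8

Derivation:
Line 1: ['support', 'page'] (min_width=12, slack=4)
Line 2: ['word', 'slow', 'no'] (min_width=12, slack=4)
Line 3: ['fire', 'purple'] (min_width=11, slack=5)
Line 4: ['valley', 'fox'] (min_width=10, slack=6)
Line 5: ['journey', 'was'] (min_width=11, slack=5)
Line 6: ['bread', 'big', 'wolf'] (min_width=14, slack=2)
Line 7: ['capture', 'year'] (min_width=12, slack=4)
Line 8: ['problem', 'butter'] (min_width=14, slack=2)
Total lines: 8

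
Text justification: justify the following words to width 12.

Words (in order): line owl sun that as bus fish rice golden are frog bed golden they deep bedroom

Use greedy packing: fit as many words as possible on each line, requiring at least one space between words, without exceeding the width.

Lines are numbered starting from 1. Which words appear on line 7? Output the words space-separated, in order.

Answer: deep bedroom

Derivation:
Line 1: ['line', 'owl', 'sun'] (min_width=12, slack=0)
Line 2: ['that', 'as', 'bus'] (min_width=11, slack=1)
Line 3: ['fish', 'rice'] (min_width=9, slack=3)
Line 4: ['golden', 'are'] (min_width=10, slack=2)
Line 5: ['frog', 'bed'] (min_width=8, slack=4)
Line 6: ['golden', 'they'] (min_width=11, slack=1)
Line 7: ['deep', 'bedroom'] (min_width=12, slack=0)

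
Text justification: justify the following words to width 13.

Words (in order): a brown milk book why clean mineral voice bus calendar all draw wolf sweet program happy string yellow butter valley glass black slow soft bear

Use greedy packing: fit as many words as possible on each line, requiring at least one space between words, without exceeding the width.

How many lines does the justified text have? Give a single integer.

Line 1: ['a', 'brown', 'milk'] (min_width=12, slack=1)
Line 2: ['book', 'why'] (min_width=8, slack=5)
Line 3: ['clean', 'mineral'] (min_width=13, slack=0)
Line 4: ['voice', 'bus'] (min_width=9, slack=4)
Line 5: ['calendar', 'all'] (min_width=12, slack=1)
Line 6: ['draw', 'wolf'] (min_width=9, slack=4)
Line 7: ['sweet', 'program'] (min_width=13, slack=0)
Line 8: ['happy', 'string'] (min_width=12, slack=1)
Line 9: ['yellow', 'butter'] (min_width=13, slack=0)
Line 10: ['valley', 'glass'] (min_width=12, slack=1)
Line 11: ['black', 'slow'] (min_width=10, slack=3)
Line 12: ['soft', 'bear'] (min_width=9, slack=4)
Total lines: 12

Answer: 12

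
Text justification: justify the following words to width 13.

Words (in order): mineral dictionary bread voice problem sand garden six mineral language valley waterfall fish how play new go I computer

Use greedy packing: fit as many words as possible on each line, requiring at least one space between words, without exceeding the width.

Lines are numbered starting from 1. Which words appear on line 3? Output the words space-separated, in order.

Answer: bread voice

Derivation:
Line 1: ['mineral'] (min_width=7, slack=6)
Line 2: ['dictionary'] (min_width=10, slack=3)
Line 3: ['bread', 'voice'] (min_width=11, slack=2)
Line 4: ['problem', 'sand'] (min_width=12, slack=1)
Line 5: ['garden', 'six'] (min_width=10, slack=3)
Line 6: ['mineral'] (min_width=7, slack=6)
Line 7: ['language'] (min_width=8, slack=5)
Line 8: ['valley'] (min_width=6, slack=7)
Line 9: ['waterfall'] (min_width=9, slack=4)
Line 10: ['fish', 'how', 'play'] (min_width=13, slack=0)
Line 11: ['new', 'go', 'I'] (min_width=8, slack=5)
Line 12: ['computer'] (min_width=8, slack=5)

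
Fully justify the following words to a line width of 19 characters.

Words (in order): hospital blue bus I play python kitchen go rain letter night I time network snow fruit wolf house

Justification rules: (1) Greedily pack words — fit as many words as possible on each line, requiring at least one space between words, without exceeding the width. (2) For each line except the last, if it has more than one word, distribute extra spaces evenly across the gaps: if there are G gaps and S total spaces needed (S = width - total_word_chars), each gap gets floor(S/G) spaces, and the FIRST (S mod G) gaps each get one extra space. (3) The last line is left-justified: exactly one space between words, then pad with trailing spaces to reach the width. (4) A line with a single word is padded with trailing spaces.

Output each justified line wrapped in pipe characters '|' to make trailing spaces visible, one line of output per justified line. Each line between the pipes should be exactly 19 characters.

Line 1: ['hospital', 'blue', 'bus', 'I'] (min_width=19, slack=0)
Line 2: ['play', 'python', 'kitchen'] (min_width=19, slack=0)
Line 3: ['go', 'rain', 'letter'] (min_width=14, slack=5)
Line 4: ['night', 'I', 'time'] (min_width=12, slack=7)
Line 5: ['network', 'snow', 'fruit'] (min_width=18, slack=1)
Line 6: ['wolf', 'house'] (min_width=10, slack=9)

Answer: |hospital blue bus I|
|play python kitchen|
|go    rain   letter|
|night     I    time|
|network  snow fruit|
|wolf house         |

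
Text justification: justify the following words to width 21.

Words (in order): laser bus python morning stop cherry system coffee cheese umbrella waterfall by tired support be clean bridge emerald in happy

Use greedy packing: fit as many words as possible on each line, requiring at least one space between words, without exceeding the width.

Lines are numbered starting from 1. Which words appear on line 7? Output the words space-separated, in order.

Line 1: ['laser', 'bus', 'python'] (min_width=16, slack=5)
Line 2: ['morning', 'stop', 'cherry'] (min_width=19, slack=2)
Line 3: ['system', 'coffee', 'cheese'] (min_width=20, slack=1)
Line 4: ['umbrella', 'waterfall', 'by'] (min_width=21, slack=0)
Line 5: ['tired', 'support', 'be'] (min_width=16, slack=5)
Line 6: ['clean', 'bridge', 'emerald'] (min_width=20, slack=1)
Line 7: ['in', 'happy'] (min_width=8, slack=13)

Answer: in happy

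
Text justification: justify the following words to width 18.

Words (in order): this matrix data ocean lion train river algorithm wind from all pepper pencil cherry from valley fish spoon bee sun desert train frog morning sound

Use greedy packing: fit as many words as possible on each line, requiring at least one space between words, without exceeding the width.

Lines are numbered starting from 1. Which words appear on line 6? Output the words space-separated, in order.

Line 1: ['this', 'matrix', 'data'] (min_width=16, slack=2)
Line 2: ['ocean', 'lion', 'train'] (min_width=16, slack=2)
Line 3: ['river', 'algorithm'] (min_width=15, slack=3)
Line 4: ['wind', 'from', 'all'] (min_width=13, slack=5)
Line 5: ['pepper', 'pencil'] (min_width=13, slack=5)
Line 6: ['cherry', 'from', 'valley'] (min_width=18, slack=0)
Line 7: ['fish', 'spoon', 'bee', 'sun'] (min_width=18, slack=0)
Line 8: ['desert', 'train', 'frog'] (min_width=17, slack=1)
Line 9: ['morning', 'sound'] (min_width=13, slack=5)

Answer: cherry from valley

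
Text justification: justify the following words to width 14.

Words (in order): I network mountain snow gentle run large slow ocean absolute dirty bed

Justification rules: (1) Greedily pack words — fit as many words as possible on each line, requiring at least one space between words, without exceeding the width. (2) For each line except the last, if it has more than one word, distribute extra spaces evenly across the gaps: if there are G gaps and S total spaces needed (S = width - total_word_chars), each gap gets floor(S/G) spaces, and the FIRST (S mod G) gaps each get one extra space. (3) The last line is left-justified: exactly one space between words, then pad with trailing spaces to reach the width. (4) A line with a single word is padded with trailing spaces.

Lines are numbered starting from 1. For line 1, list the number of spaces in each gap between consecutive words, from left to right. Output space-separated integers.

Line 1: ['I', 'network'] (min_width=9, slack=5)
Line 2: ['mountain', 'snow'] (min_width=13, slack=1)
Line 3: ['gentle', 'run'] (min_width=10, slack=4)
Line 4: ['large', 'slow'] (min_width=10, slack=4)
Line 5: ['ocean', 'absolute'] (min_width=14, slack=0)
Line 6: ['dirty', 'bed'] (min_width=9, slack=5)

Answer: 6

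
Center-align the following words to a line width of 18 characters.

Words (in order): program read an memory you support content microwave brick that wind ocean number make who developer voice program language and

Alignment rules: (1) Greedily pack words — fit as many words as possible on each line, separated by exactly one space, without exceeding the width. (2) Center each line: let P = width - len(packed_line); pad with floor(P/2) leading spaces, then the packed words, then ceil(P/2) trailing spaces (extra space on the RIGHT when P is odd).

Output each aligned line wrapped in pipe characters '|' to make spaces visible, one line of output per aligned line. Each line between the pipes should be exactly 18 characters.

Answer: | program read an  |
|memory you support|
|content microwave |
| brick that wind  |
|ocean number make |
|  who developer   |
|  voice program   |
|   language and   |

Derivation:
Line 1: ['program', 'read', 'an'] (min_width=15, slack=3)
Line 2: ['memory', 'you', 'support'] (min_width=18, slack=0)
Line 3: ['content', 'microwave'] (min_width=17, slack=1)
Line 4: ['brick', 'that', 'wind'] (min_width=15, slack=3)
Line 5: ['ocean', 'number', 'make'] (min_width=17, slack=1)
Line 6: ['who', 'developer'] (min_width=13, slack=5)
Line 7: ['voice', 'program'] (min_width=13, slack=5)
Line 8: ['language', 'and'] (min_width=12, slack=6)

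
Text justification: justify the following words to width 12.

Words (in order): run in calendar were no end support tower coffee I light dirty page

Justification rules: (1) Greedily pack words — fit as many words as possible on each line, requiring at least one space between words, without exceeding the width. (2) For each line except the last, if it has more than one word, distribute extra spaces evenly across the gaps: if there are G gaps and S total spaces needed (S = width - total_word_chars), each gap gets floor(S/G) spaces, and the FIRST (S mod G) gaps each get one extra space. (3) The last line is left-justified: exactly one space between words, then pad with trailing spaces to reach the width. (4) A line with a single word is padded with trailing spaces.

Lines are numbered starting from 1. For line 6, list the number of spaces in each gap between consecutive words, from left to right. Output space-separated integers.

Line 1: ['run', 'in'] (min_width=6, slack=6)
Line 2: ['calendar'] (min_width=8, slack=4)
Line 3: ['were', 'no', 'end'] (min_width=11, slack=1)
Line 4: ['support'] (min_width=7, slack=5)
Line 5: ['tower', 'coffee'] (min_width=12, slack=0)
Line 6: ['I', 'light'] (min_width=7, slack=5)
Line 7: ['dirty', 'page'] (min_width=10, slack=2)

Answer: 6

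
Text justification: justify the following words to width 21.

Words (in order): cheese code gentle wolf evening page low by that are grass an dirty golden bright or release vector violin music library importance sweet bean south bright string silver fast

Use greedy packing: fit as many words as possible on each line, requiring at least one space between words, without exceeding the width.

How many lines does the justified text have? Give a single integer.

Answer: 9

Derivation:
Line 1: ['cheese', 'code', 'gentle'] (min_width=18, slack=3)
Line 2: ['wolf', 'evening', 'page', 'low'] (min_width=21, slack=0)
Line 3: ['by', 'that', 'are', 'grass', 'an'] (min_width=20, slack=1)
Line 4: ['dirty', 'golden', 'bright'] (min_width=19, slack=2)
Line 5: ['or', 'release', 'vector'] (min_width=17, slack=4)
Line 6: ['violin', 'music', 'library'] (min_width=20, slack=1)
Line 7: ['importance', 'sweet', 'bean'] (min_width=21, slack=0)
Line 8: ['south', 'bright', 'string'] (min_width=19, slack=2)
Line 9: ['silver', 'fast'] (min_width=11, slack=10)
Total lines: 9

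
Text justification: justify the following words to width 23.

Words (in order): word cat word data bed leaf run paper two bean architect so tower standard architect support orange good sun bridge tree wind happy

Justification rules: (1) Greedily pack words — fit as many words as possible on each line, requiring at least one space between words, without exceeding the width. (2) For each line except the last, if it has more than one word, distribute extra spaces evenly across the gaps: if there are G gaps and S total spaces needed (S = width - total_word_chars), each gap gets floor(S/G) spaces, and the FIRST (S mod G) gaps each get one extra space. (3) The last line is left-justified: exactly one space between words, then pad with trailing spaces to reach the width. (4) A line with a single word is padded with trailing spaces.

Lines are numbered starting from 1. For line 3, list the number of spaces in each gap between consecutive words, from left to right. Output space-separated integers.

Line 1: ['word', 'cat', 'word', 'data', 'bed'] (min_width=22, slack=1)
Line 2: ['leaf', 'run', 'paper', 'two', 'bean'] (min_width=23, slack=0)
Line 3: ['architect', 'so', 'tower'] (min_width=18, slack=5)
Line 4: ['standard', 'architect'] (min_width=18, slack=5)
Line 5: ['support', 'orange', 'good', 'sun'] (min_width=23, slack=0)
Line 6: ['bridge', 'tree', 'wind', 'happy'] (min_width=22, slack=1)

Answer: 4 3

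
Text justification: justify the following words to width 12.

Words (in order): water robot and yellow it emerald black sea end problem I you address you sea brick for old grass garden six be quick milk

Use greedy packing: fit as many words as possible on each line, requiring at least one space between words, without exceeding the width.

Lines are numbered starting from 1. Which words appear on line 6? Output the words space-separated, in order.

Line 1: ['water', 'robot'] (min_width=11, slack=1)
Line 2: ['and', 'yellow'] (min_width=10, slack=2)
Line 3: ['it', 'emerald'] (min_width=10, slack=2)
Line 4: ['black', 'sea'] (min_width=9, slack=3)
Line 5: ['end', 'problem'] (min_width=11, slack=1)
Line 6: ['I', 'you'] (min_width=5, slack=7)
Line 7: ['address', 'you'] (min_width=11, slack=1)
Line 8: ['sea', 'brick'] (min_width=9, slack=3)
Line 9: ['for', 'old'] (min_width=7, slack=5)
Line 10: ['grass', 'garden'] (min_width=12, slack=0)
Line 11: ['six', 'be', 'quick'] (min_width=12, slack=0)
Line 12: ['milk'] (min_width=4, slack=8)

Answer: I you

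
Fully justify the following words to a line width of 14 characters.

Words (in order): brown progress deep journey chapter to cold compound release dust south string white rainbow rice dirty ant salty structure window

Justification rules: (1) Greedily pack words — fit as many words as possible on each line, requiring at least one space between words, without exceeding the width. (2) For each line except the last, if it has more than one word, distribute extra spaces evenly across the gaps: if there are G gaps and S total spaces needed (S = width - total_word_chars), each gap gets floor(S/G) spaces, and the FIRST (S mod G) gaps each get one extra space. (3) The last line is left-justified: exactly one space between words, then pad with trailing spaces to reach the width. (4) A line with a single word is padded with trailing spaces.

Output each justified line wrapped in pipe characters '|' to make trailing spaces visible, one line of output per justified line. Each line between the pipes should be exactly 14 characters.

Answer: |brown progress|
|deep   journey|
|chapter     to|
|cold  compound|
|release   dust|
|south   string|
|white  rainbow|
|rice dirty ant|
|salty         |
|structure     |
|window        |

Derivation:
Line 1: ['brown', 'progress'] (min_width=14, slack=0)
Line 2: ['deep', 'journey'] (min_width=12, slack=2)
Line 3: ['chapter', 'to'] (min_width=10, slack=4)
Line 4: ['cold', 'compound'] (min_width=13, slack=1)
Line 5: ['release', 'dust'] (min_width=12, slack=2)
Line 6: ['south', 'string'] (min_width=12, slack=2)
Line 7: ['white', 'rainbow'] (min_width=13, slack=1)
Line 8: ['rice', 'dirty', 'ant'] (min_width=14, slack=0)
Line 9: ['salty'] (min_width=5, slack=9)
Line 10: ['structure'] (min_width=9, slack=5)
Line 11: ['window'] (min_width=6, slack=8)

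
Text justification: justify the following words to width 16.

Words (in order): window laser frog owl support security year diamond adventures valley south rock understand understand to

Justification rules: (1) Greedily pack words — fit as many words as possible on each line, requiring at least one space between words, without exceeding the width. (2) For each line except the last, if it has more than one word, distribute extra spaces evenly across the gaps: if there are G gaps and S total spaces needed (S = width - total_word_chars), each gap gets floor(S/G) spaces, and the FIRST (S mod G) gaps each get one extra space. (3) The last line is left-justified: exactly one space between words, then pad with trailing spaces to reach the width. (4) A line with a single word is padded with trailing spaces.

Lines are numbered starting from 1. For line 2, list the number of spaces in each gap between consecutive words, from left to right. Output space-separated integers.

Answer: 1 1

Derivation:
Line 1: ['window', 'laser'] (min_width=12, slack=4)
Line 2: ['frog', 'owl', 'support'] (min_width=16, slack=0)
Line 3: ['security', 'year'] (min_width=13, slack=3)
Line 4: ['diamond'] (min_width=7, slack=9)
Line 5: ['adventures'] (min_width=10, slack=6)
Line 6: ['valley', 'south'] (min_width=12, slack=4)
Line 7: ['rock', 'understand'] (min_width=15, slack=1)
Line 8: ['understand', 'to'] (min_width=13, slack=3)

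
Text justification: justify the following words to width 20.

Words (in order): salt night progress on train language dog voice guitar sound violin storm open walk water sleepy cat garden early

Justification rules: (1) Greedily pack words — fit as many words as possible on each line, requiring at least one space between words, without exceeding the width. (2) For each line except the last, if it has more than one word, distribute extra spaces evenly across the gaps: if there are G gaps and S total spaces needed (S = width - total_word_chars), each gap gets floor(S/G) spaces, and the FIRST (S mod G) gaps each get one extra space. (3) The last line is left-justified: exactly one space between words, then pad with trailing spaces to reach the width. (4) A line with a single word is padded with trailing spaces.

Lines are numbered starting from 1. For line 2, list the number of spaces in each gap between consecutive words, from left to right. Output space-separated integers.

Line 1: ['salt', 'night', 'progress'] (min_width=19, slack=1)
Line 2: ['on', 'train', 'language'] (min_width=17, slack=3)
Line 3: ['dog', 'voice', 'guitar'] (min_width=16, slack=4)
Line 4: ['sound', 'violin', 'storm'] (min_width=18, slack=2)
Line 5: ['open', 'walk', 'water'] (min_width=15, slack=5)
Line 6: ['sleepy', 'cat', 'garden'] (min_width=17, slack=3)
Line 7: ['early'] (min_width=5, slack=15)

Answer: 3 2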